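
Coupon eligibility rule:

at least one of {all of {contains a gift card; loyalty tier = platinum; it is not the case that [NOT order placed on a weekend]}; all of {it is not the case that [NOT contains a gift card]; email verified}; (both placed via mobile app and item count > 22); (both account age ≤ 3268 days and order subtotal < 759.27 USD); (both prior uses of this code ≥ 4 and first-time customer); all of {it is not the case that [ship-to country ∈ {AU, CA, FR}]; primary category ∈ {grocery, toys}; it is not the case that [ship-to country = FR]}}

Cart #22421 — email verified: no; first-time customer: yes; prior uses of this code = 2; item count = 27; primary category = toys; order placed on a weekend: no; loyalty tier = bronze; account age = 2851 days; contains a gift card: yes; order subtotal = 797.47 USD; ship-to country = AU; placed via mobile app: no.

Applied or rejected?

Rejected

Atomic conditions:
  contains a gift card: yes → true
  loyalty tier = platinum: bronze == platinum is false
  NOT order placed on a weekend: no → true
  NOT contains a gift card: yes → false
  email verified: no → false
  placed via mobile app: no → false
  item count > 22: 27 > 22 is true
  account age ≤ 3268 days: 2851 ≤ 3268 is true
  order subtotal < 759.27 USD: 797.47 < 759.27 is false
  prior uses of this code ≥ 4: 2 ≥ 4 is false
  first-time customer: yes → true
  ship-to country ∈ {AU, CA, FR}: AU is in the set → true
  primary category ∈ {grocery, toys}: toys is in the set → true
  ship-to country = FR: AU == FR is false
Combine:
[1.3] NOT true = false
[1] true AND false AND false = false
[2.1] NOT false = true
[2] true AND false = false
[3] false AND true = false
[4] true AND false = false
[5] false AND true = false
[6.1] NOT true = false
[6.3] NOT false = true
[6] false AND true AND true = false
[root] false OR false OR false OR false OR false OR false = false
Overall: false → rejected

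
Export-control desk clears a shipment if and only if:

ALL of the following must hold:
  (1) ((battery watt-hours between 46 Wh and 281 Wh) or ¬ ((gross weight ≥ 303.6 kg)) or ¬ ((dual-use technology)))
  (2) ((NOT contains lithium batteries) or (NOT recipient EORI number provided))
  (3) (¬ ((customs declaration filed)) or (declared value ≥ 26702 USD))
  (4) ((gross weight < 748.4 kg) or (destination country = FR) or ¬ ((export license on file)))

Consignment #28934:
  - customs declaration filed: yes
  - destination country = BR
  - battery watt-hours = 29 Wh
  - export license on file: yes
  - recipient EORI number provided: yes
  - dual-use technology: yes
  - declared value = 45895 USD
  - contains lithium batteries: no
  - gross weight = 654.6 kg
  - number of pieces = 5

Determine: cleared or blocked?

Blocked

Atomic conditions:
  battery watt-hours between 46 Wh and 281 Wh: 29 in [46, 281] is false
  gross weight ≥ 303.6 kg: 654.6 ≥ 303.6 is true
  dual-use technology: yes → true
  NOT contains lithium batteries: no → true
  NOT recipient EORI number provided: yes → false
  customs declaration filed: yes → true
  declared value ≥ 26702 USD: 45895 ≥ 26702 is true
  gross weight < 748.4 kg: 654.6 < 748.4 is true
  destination country = FR: BR == FR is false
  export license on file: yes → true
Combine:
[1.2] NOT true = false
[1.3] NOT true = false
[1] false OR false OR false = false
[2] true OR false = true
[3.1] NOT true = false
[3] false OR true = true
[4.3] NOT true = false
[4] true OR false OR false = true
[root] false AND true AND true AND true = false
Overall: false → blocked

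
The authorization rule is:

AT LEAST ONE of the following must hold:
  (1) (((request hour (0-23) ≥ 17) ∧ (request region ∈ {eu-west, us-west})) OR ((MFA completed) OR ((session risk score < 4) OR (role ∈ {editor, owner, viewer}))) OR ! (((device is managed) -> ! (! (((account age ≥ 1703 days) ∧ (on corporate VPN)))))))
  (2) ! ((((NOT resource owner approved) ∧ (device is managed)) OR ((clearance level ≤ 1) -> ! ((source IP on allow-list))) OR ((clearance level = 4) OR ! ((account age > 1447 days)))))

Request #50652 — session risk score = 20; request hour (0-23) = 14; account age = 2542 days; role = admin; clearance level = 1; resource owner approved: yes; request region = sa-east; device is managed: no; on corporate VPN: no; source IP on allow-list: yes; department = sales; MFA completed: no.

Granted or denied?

Atomic conditions:
  request hour (0-23) ≥ 17: 14 ≥ 17 is false
  request region ∈ {eu-west, us-west}: sa-east is not in the set → false
  MFA completed: no → false
  session risk score < 4: 20 < 4 is false
  role ∈ {editor, owner, viewer}: admin is not in the set → false
  device is managed: no → false
  account age ≥ 1703 days: 2542 ≥ 1703 is true
  on corporate VPN: no → false
  NOT resource owner approved: yes → false
  clearance level ≤ 1: 1 ≤ 1 is true
  source IP on allow-list: yes → true
  clearance level = 4: 1 == 4 is false
  account age > 1447 days: 2542 > 1447 is true
Combine:
[1.1] false AND false = false
[1.2.2] false OR false = false
[1.2] false OR false = false
[1.3.1.2.1.1] true AND false = false
[1.3.1.2.1] NOT false = true
[1.3.1.2] NOT true = false
[1.3.1] false → false (antecedent false ⇒ implication holds) = true
[1.3] NOT true = false
[1] false OR false OR false = false
[2.1.1] false AND false = false
[2.1.2.2] NOT true = false
[2.1.2] true → false = false
[2.1.3.2] NOT true = false
[2.1.3] false OR false = false
[2.1] false OR false OR false = false
[2] NOT false = true
[root] false OR true = true
Overall: true → granted

Granted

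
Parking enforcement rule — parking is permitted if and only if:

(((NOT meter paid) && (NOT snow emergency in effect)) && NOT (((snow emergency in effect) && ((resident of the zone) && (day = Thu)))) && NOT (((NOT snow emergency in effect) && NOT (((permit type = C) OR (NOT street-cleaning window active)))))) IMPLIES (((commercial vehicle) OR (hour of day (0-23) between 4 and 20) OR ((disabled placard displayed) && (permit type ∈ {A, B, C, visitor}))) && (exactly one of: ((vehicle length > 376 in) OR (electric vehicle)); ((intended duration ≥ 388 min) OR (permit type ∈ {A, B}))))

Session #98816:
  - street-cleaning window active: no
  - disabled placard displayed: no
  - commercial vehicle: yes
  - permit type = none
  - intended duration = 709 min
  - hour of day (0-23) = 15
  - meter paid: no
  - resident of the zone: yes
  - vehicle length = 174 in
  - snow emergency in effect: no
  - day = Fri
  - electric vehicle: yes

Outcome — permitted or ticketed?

Atomic conditions:
  NOT meter paid: no → true
  NOT snow emergency in effect: no → true
  snow emergency in effect: no → false
  resident of the zone: yes → true
  day = Thu: Fri == Thu is false
  permit type = C: none == C is false
  NOT street-cleaning window active: no → true
  commercial vehicle: yes → true
  hour of day (0-23) between 4 and 20: 15 in [4, 20] is true
  disabled placard displayed: no → false
  permit type ∈ {A, B, C, visitor}: none is not in the set → false
  vehicle length > 376 in: 174 > 376 is false
  electric vehicle: yes → true
  intended duration ≥ 388 min: 709 ≥ 388 is true
  permit type ∈ {A, B}: none is not in the set → false
Combine:
[1.1] true AND true = true
[1.2.1.2] true AND false = false
[1.2.1] false AND false = false
[1.2] NOT false = true
[1.3.1.2.1] false OR true = true
[1.3.1.2] NOT true = false
[1.3.1] true AND false = false
[1.3] NOT false = true
[1] true AND true AND true = true
[2.1.3] false AND false = false
[2.1] true OR true OR false = true
[2.2.1] false OR true = true
[2.2.2] true OR false = true
[2.2] exactly-one(true, true) = false
[2] true AND false = false
[root] true → false = false
Overall: false → ticketed

Ticketed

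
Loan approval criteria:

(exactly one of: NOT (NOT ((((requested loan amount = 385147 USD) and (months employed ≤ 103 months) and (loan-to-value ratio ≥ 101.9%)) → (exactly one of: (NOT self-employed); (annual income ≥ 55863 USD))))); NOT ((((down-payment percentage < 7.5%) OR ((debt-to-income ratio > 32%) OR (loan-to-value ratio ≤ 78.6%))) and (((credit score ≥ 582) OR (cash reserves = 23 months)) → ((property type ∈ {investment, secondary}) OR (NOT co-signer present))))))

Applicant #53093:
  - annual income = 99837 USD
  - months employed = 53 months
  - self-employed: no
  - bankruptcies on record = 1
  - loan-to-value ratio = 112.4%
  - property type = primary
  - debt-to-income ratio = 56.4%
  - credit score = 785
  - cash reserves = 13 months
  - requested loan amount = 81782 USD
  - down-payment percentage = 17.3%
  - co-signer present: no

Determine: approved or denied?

Approved

Atomic conditions:
  requested loan amount = 385147 USD: 81782 == 385147 is false
  months employed ≤ 103 months: 53 ≤ 103 is true
  loan-to-value ratio ≥ 101.9%: 112.4 ≥ 101.9 is true
  NOT self-employed: no → true
  annual income ≥ 55863 USD: 99837 ≥ 55863 is true
  down-payment percentage < 7.5%: 17.3 < 7.5 is false
  debt-to-income ratio > 32%: 56.4 > 32 is true
  loan-to-value ratio ≤ 78.6%: 112.4 ≤ 78.6 is false
  credit score ≥ 582: 785 ≥ 582 is true
  cash reserves = 23 months: 13 == 23 is false
  property type ∈ {investment, secondary}: primary is not in the set → false
  NOT co-signer present: no → true
Combine:
[1.1.1.1] false AND true AND true = false
[1.1.1.2] exactly-one(true, true) = false
[1.1.1] false → false (antecedent false ⇒ implication holds) = true
[1.1] NOT true = false
[1] NOT false = true
[2.1.1.2] true OR false = true
[2.1.1] false OR true = true
[2.1.2.1] true OR false = true
[2.1.2.2] false OR true = true
[2.1.2] true → true = true
[2.1] true AND true = true
[2] NOT true = false
[root] exactly-one(true, false) = true
Overall: true → approved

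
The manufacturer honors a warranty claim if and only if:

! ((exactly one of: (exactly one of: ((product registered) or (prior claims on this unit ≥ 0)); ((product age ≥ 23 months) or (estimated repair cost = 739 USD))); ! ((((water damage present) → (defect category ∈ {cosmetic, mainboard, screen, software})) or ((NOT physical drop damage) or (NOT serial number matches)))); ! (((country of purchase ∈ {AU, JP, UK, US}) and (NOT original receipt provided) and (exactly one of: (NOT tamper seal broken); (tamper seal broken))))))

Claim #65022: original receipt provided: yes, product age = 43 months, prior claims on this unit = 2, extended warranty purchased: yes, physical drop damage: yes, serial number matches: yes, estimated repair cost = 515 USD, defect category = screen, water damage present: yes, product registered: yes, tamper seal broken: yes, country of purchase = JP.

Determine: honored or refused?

Atomic conditions:
  product registered: yes → true
  prior claims on this unit ≥ 0: 2 ≥ 0 is true
  product age ≥ 23 months: 43 ≥ 23 is true
  estimated repair cost = 739 USD: 515 == 739 is false
  water damage present: yes → true
  defect category ∈ {cosmetic, mainboard, screen, software}: screen is in the set → true
  NOT physical drop damage: yes → false
  NOT serial number matches: yes → false
  country of purchase ∈ {AU, JP, UK, US}: JP is in the set → true
  NOT original receipt provided: yes → false
  NOT tamper seal broken: yes → false
  tamper seal broken: yes → true
Combine:
[1.1.1] true OR true = true
[1.1.2] true OR false = true
[1.1] exactly-one(true, true) = false
[1.2.1.1] true → true = true
[1.2.1.2] false OR false = false
[1.2.1] true OR false = true
[1.2] NOT true = false
[1.3.1.3] exactly-one(false, true) = true
[1.3.1] true AND false AND true = false
[1.3] NOT false = true
[1] exactly-one(false, false, true) = true
[root] NOT true = false
Overall: false → refused

Refused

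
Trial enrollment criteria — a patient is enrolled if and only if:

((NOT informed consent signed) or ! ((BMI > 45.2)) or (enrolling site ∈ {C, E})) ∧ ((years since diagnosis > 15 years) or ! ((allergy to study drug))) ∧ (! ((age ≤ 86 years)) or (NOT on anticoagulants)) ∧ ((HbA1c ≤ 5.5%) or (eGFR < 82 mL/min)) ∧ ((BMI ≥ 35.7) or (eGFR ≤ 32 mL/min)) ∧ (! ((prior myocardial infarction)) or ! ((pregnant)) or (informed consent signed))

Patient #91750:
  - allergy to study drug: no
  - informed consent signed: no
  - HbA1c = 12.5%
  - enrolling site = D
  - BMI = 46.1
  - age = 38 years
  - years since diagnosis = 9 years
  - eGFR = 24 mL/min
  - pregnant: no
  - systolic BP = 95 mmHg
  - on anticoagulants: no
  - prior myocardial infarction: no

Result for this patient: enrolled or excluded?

Atomic conditions:
  NOT informed consent signed: no → true
  BMI > 45.2: 46.1 > 45.2 is true
  enrolling site ∈ {C, E}: D is not in the set → false
  years since diagnosis > 15 years: 9 > 15 is false
  allergy to study drug: no → false
  age ≤ 86 years: 38 ≤ 86 is true
  NOT on anticoagulants: no → true
  HbA1c ≤ 5.5%: 12.5 ≤ 5.5 is false
  eGFR < 82 mL/min: 24 < 82 is true
  BMI ≥ 35.7: 46.1 ≥ 35.7 is true
  eGFR ≤ 32 mL/min: 24 ≤ 32 is true
  prior myocardial infarction: no → false
  pregnant: no → false
  informed consent signed: no → false
Combine:
[1.2] NOT true = false
[1] true OR false OR false = true
[2.2] NOT false = true
[2] false OR true = true
[3.1] NOT true = false
[3] false OR true = true
[4] false OR true = true
[5] true OR true = true
[6.1] NOT false = true
[6.2] NOT false = true
[6] true OR true OR false = true
[root] true AND true AND true AND true AND true AND true = true
Overall: true → enrolled

Enrolled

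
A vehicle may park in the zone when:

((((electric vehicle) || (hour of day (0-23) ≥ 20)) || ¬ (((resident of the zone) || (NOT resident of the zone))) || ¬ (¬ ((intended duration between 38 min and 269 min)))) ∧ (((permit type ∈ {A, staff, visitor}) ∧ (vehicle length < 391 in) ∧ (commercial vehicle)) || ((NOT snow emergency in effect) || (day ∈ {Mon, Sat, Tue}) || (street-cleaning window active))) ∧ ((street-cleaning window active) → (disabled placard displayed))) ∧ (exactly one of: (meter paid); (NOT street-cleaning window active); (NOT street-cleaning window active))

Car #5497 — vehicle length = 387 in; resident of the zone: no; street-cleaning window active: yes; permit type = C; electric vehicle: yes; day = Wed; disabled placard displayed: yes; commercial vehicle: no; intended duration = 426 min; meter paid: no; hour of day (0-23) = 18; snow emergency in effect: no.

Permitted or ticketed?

Ticketed

Atomic conditions:
  electric vehicle: yes → true
  hour of day (0-23) ≥ 20: 18 ≥ 20 is false
  resident of the zone: no → false
  NOT resident of the zone: no → true
  intended duration between 38 min and 269 min: 426 in [38, 269] is false
  permit type ∈ {A, staff, visitor}: C is not in the set → false
  vehicle length < 391 in: 387 < 391 is true
  commercial vehicle: no → false
  NOT snow emergency in effect: no → true
  day ∈ {Mon, Sat, Tue}: Wed is not in the set → false
  street-cleaning window active: yes → true
  disabled placard displayed: yes → true
  meter paid: no → false
  NOT street-cleaning window active: yes → false
Combine:
[1.1.1] true OR false = true
[1.1.2.1] false OR true = true
[1.1.2] NOT true = false
[1.1.3.1] NOT false = true
[1.1.3] NOT true = false
[1.1] true OR false OR false = true
[1.2.1] false AND true AND false = false
[1.2.2] true OR false OR true = true
[1.2] false OR true = true
[1.3] true → true = true
[1] true AND true AND true = true
[2] exactly-one(false, false, false) = false
[root] true AND false = false
Overall: false → ticketed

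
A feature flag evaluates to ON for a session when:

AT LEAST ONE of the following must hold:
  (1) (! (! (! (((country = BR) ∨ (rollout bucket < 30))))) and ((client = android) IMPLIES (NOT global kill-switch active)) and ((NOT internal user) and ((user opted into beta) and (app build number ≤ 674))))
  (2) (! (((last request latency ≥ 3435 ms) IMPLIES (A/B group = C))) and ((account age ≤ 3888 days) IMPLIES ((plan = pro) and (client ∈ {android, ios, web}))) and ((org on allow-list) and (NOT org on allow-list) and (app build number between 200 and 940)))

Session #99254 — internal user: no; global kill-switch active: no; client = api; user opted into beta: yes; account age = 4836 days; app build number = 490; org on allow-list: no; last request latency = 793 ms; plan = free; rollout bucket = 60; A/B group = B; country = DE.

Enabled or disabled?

Atomic conditions:
  country = BR: DE == BR is false
  rollout bucket < 30: 60 < 30 is false
  client = android: api == android is false
  NOT global kill-switch active: no → true
  NOT internal user: no → true
  user opted into beta: yes → true
  app build number ≤ 674: 490 ≤ 674 is true
  last request latency ≥ 3435 ms: 793 ≥ 3435 is false
  A/B group = C: B == C is false
  account age ≤ 3888 days: 4836 ≤ 3888 is false
  plan = pro: free == pro is false
  client ∈ {android, ios, web}: api is not in the set → false
  org on allow-list: no → false
  NOT org on allow-list: no → true
  app build number between 200 and 940: 490 in [200, 940] is true
Combine:
[1.1.1.1.1] false OR false = false
[1.1.1.1] NOT false = true
[1.1.1] NOT true = false
[1.1] NOT false = true
[1.2] false → true (antecedent false ⇒ implication holds) = true
[1.3.2] true AND true = true
[1.3] true AND true = true
[1] true AND true AND true = true
[2.1.1] false → false (antecedent false ⇒ implication holds) = true
[2.1] NOT true = false
[2.2.2] false AND false = false
[2.2] false → false (antecedent false ⇒ implication holds) = true
[2.3] false AND true AND true = false
[2] false AND true AND false = false
[root] true OR false = true
Overall: true → enabled

Enabled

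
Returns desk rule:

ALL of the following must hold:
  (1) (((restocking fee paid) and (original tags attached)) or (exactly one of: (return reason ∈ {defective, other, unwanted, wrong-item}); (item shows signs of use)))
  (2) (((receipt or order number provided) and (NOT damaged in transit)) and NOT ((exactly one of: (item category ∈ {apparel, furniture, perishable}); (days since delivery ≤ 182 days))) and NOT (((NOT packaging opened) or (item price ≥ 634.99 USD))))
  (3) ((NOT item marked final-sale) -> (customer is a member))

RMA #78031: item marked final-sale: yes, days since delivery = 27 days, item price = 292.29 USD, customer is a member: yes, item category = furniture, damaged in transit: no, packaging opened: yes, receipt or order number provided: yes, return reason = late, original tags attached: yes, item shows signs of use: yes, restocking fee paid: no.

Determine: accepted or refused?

Atomic conditions:
  restocking fee paid: no → false
  original tags attached: yes → true
  return reason ∈ {defective, other, unwanted, wrong-item}: late is not in the set → false
  item shows signs of use: yes → true
  receipt or order number provided: yes → true
  NOT damaged in transit: no → true
  item category ∈ {apparel, furniture, perishable}: furniture is in the set → true
  days since delivery ≤ 182 days: 27 ≤ 182 is true
  NOT packaging opened: yes → false
  item price ≥ 634.99 USD: 292.29 ≥ 634.99 is false
  NOT item marked final-sale: yes → false
  customer is a member: yes → true
Combine:
[1.1] false AND true = false
[1.2] exactly-one(false, true) = true
[1] false OR true = true
[2.1] true AND true = true
[2.2.1] exactly-one(true, true) = false
[2.2] NOT false = true
[2.3.1] false OR false = false
[2.3] NOT false = true
[2] true AND true AND true = true
[3] false → true (antecedent false ⇒ implication holds) = true
[root] true AND true AND true = true
Overall: true → accepted

Accepted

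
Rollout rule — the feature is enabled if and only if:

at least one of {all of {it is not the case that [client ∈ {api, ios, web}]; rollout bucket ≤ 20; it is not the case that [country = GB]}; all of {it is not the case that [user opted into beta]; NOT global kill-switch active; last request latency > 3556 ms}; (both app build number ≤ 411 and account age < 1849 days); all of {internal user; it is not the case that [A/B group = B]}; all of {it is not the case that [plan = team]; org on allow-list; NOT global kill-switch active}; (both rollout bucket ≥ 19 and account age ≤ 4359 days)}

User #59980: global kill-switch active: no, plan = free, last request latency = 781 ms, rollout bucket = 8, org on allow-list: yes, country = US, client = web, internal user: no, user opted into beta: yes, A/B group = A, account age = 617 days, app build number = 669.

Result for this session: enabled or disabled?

Enabled

Atomic conditions:
  client ∈ {api, ios, web}: web is in the set → true
  rollout bucket ≤ 20: 8 ≤ 20 is true
  country = GB: US == GB is false
  user opted into beta: yes → true
  NOT global kill-switch active: no → true
  last request latency > 3556 ms: 781 > 3556 is false
  app build number ≤ 411: 669 ≤ 411 is false
  account age < 1849 days: 617 < 1849 is true
  internal user: no → false
  A/B group = B: A == B is false
  plan = team: free == team is false
  org on allow-list: yes → true
  rollout bucket ≥ 19: 8 ≥ 19 is false
  account age ≤ 4359 days: 617 ≤ 4359 is true
Combine:
[1.1] NOT true = false
[1.3] NOT false = true
[1] false AND true AND true = false
[2.1] NOT true = false
[2] false AND true AND false = false
[3] false AND true = false
[4.2] NOT false = true
[4] false AND true = false
[5.1] NOT false = true
[5] true AND true AND true = true
[6] false AND true = false
[root] false OR false OR false OR false OR true OR false = true
Overall: true → enabled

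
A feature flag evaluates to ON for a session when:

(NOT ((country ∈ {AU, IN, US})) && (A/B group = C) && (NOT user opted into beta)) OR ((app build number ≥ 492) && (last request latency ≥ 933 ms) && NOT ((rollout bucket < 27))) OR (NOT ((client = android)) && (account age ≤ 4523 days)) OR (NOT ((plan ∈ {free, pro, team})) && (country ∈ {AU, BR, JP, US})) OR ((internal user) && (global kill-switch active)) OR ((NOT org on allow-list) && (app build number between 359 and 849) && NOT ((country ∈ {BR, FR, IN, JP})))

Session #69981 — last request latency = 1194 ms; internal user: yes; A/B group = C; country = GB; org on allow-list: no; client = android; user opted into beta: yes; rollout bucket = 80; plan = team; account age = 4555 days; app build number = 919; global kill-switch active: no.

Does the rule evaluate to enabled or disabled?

Atomic conditions:
  country ∈ {AU, IN, US}: GB is not in the set → false
  A/B group = C: C == C is true
  NOT user opted into beta: yes → false
  app build number ≥ 492: 919 ≥ 492 is true
  last request latency ≥ 933 ms: 1194 ≥ 933 is true
  rollout bucket < 27: 80 < 27 is false
  client = android: android == android is true
  account age ≤ 4523 days: 4555 ≤ 4523 is false
  plan ∈ {free, pro, team}: team is in the set → true
  country ∈ {AU, BR, JP, US}: GB is not in the set → false
  internal user: yes → true
  global kill-switch active: no → false
  NOT org on allow-list: no → true
  app build number between 359 and 849: 919 in [359, 849] is false
  country ∈ {BR, FR, IN, JP}: GB is not in the set → false
Combine:
[1.1] NOT false = true
[1] true AND true AND false = false
[2.3] NOT false = true
[2] true AND true AND true = true
[3.1] NOT true = false
[3] false AND false = false
[4.1] NOT true = false
[4] false AND false = false
[5] true AND false = false
[6.3] NOT false = true
[6] true AND false AND true = false
[root] false OR true OR false OR false OR false OR false = true
Overall: true → enabled

Enabled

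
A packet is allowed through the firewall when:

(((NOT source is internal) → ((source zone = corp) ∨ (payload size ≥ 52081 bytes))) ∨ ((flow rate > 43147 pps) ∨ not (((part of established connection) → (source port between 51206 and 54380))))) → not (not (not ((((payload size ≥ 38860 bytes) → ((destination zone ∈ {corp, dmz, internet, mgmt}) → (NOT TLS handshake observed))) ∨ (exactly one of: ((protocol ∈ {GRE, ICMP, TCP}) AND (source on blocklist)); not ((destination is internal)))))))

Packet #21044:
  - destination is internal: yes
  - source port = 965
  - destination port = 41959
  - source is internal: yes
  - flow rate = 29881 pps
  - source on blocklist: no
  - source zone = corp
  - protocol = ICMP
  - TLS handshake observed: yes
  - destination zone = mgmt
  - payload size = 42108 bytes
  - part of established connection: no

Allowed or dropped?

Allowed

Atomic conditions:
  NOT source is internal: yes → false
  source zone = corp: corp == corp is true
  payload size ≥ 52081 bytes: 42108 ≥ 52081 is false
  flow rate > 43147 pps: 29881 > 43147 is false
  part of established connection: no → false
  source port between 51206 and 54380: 965 in [51206, 54380] is false
  payload size ≥ 38860 bytes: 42108 ≥ 38860 is true
  destination zone ∈ {corp, dmz, internet, mgmt}: mgmt is in the set → true
  NOT TLS handshake observed: yes → false
  protocol ∈ {GRE, ICMP, TCP}: ICMP is in the set → true
  source on blocklist: no → false
  destination is internal: yes → true
Combine:
[1.1.2] true OR false = true
[1.1] false → true (antecedent false ⇒ implication holds) = true
[1.2.2.1] false → false (antecedent false ⇒ implication holds) = true
[1.2.2] NOT true = false
[1.2] false OR false = false
[1] true OR false = true
[2.1.1.1.1.2] true → false = false
[2.1.1.1.1] true → false = false
[2.1.1.1.2.1] true AND false = false
[2.1.1.1.2.2] NOT true = false
[2.1.1.1.2] exactly-one(false, false) = false
[2.1.1.1] false OR false = false
[2.1.1] NOT false = true
[2.1] NOT true = false
[2] NOT false = true
[root] true → true = true
Overall: true → allowed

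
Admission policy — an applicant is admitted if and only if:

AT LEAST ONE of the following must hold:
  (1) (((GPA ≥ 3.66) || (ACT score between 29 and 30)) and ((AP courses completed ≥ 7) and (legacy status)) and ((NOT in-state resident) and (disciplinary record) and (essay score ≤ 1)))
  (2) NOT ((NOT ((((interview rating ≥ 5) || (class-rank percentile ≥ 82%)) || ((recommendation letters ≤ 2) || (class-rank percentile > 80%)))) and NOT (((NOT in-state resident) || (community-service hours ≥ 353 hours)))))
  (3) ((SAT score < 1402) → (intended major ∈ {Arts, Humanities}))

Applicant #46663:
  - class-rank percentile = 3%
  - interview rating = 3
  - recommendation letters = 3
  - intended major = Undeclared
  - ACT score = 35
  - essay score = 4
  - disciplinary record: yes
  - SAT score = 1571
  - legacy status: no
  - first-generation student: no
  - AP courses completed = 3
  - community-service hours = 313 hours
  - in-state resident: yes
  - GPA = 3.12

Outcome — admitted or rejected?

Atomic conditions:
  GPA ≥ 3.66: 3.12 ≥ 3.66 is false
  ACT score between 29 and 30: 35 in [29, 30] is false
  AP courses completed ≥ 7: 3 ≥ 7 is false
  legacy status: no → false
  NOT in-state resident: yes → false
  disciplinary record: yes → true
  essay score ≤ 1: 4 ≤ 1 is false
  interview rating ≥ 5: 3 ≥ 5 is false
  class-rank percentile ≥ 82%: 3 ≥ 82 is false
  recommendation letters ≤ 2: 3 ≤ 2 is false
  class-rank percentile > 80%: 3 > 80 is false
  community-service hours ≥ 353 hours: 313 ≥ 353 is false
  SAT score < 1402: 1571 < 1402 is false
  intended major ∈ {Arts, Humanities}: Undeclared is not in the set → false
Combine:
[1.1] false OR false = false
[1.2] false AND false = false
[1.3] false AND true AND false = false
[1] false AND false AND false = false
[2.1.1.1.1] false OR false = false
[2.1.1.1.2] false OR false = false
[2.1.1.1] false OR false = false
[2.1.1] NOT false = true
[2.1.2.1] false OR false = false
[2.1.2] NOT false = true
[2.1] true AND true = true
[2] NOT true = false
[3] false → false (antecedent false ⇒ implication holds) = true
[root] false OR false OR true = true
Overall: true → admitted

Admitted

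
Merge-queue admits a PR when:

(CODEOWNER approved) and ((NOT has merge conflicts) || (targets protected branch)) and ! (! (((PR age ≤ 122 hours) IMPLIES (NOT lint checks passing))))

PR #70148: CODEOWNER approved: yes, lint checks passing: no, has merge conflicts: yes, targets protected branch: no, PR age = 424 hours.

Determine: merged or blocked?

Blocked

Atomic conditions:
  CODEOWNER approved: yes → true
  NOT has merge conflicts: yes → false
  targets protected branch: no → false
  PR age ≤ 122 hours: 424 ≤ 122 is false
  NOT lint checks passing: no → true
Combine:
[2] false OR false = false
[3.1.1] false → true (antecedent false ⇒ implication holds) = true
[3.1] NOT true = false
[3] NOT false = true
[root] true AND false AND true = false
Overall: false → blocked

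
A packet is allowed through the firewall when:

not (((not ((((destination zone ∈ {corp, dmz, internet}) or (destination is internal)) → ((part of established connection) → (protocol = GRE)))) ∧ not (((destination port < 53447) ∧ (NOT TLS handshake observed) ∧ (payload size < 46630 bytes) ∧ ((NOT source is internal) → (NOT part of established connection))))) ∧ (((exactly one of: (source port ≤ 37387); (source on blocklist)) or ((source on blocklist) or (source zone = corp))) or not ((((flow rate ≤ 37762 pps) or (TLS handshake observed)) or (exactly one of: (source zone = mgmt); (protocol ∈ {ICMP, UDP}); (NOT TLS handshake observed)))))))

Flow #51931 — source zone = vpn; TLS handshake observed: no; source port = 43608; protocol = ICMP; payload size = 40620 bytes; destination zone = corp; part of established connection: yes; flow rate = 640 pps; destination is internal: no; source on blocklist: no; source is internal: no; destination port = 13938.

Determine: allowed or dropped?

Allowed

Atomic conditions:
  destination zone ∈ {corp, dmz, internet}: corp is in the set → true
  destination is internal: no → false
  part of established connection: yes → true
  protocol = GRE: ICMP == GRE is false
  destination port < 53447: 13938 < 53447 is true
  NOT TLS handshake observed: no → true
  payload size < 46630 bytes: 40620 < 46630 is true
  NOT source is internal: no → true
  NOT part of established connection: yes → false
  source port ≤ 37387: 43608 ≤ 37387 is false
  source on blocklist: no → false
  source zone = corp: vpn == corp is false
  flow rate ≤ 37762 pps: 640 ≤ 37762 is true
  TLS handshake observed: no → false
  source zone = mgmt: vpn == mgmt is false
  protocol ∈ {ICMP, UDP}: ICMP is in the set → true
Combine:
[1.1.1.1.1] true OR false = true
[1.1.1.1.2] true → false = false
[1.1.1.1] true → false = false
[1.1.1] NOT false = true
[1.1.2.1.4] true → false = false
[1.1.2.1] true AND true AND true AND false = false
[1.1.2] NOT false = true
[1.1] true AND true = true
[1.2.1.1] exactly-one(false, false) = false
[1.2.1.2] false OR false = false
[1.2.1] false OR false = false
[1.2.2.1.1] true OR false = true
[1.2.2.1.2] exactly-one(false, true, true) = false
[1.2.2.1] true OR false = true
[1.2.2] NOT true = false
[1.2] false OR false = false
[1] true AND false = false
[root] NOT false = true
Overall: true → allowed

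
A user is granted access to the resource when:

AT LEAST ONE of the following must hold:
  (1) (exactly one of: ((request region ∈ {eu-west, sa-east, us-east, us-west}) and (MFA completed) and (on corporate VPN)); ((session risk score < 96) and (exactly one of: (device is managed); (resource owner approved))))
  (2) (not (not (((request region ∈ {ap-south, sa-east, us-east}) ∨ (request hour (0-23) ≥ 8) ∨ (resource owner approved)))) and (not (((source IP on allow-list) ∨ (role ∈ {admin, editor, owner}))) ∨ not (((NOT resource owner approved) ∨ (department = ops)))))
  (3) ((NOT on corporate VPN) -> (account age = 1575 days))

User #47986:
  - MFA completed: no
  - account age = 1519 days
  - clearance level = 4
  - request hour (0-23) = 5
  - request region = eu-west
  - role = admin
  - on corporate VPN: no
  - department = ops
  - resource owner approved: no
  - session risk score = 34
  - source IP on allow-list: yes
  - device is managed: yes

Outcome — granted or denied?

Granted

Atomic conditions:
  request region ∈ {eu-west, sa-east, us-east, us-west}: eu-west is in the set → true
  MFA completed: no → false
  on corporate VPN: no → false
  session risk score < 96: 34 < 96 is true
  device is managed: yes → true
  resource owner approved: no → false
  request region ∈ {ap-south, sa-east, us-east}: eu-west is not in the set → false
  request hour (0-23) ≥ 8: 5 ≥ 8 is false
  source IP on allow-list: yes → true
  role ∈ {admin, editor, owner}: admin is in the set → true
  NOT resource owner approved: no → true
  department = ops: ops == ops is true
  NOT on corporate VPN: no → true
  account age = 1575 days: 1519 == 1575 is false
Combine:
[1.1] true AND false AND false = false
[1.2.2] exactly-one(true, false) = true
[1.2] true AND true = true
[1] exactly-one(false, true) = true
[2.1.1.1] false OR false OR false = false
[2.1.1] NOT false = true
[2.1] NOT true = false
[2.2.1.1] true OR true = true
[2.2.1] NOT true = false
[2.2.2.1] true OR true = true
[2.2.2] NOT true = false
[2.2] false OR false = false
[2] false AND false = false
[3] true → false = false
[root] true OR false OR false = true
Overall: true → granted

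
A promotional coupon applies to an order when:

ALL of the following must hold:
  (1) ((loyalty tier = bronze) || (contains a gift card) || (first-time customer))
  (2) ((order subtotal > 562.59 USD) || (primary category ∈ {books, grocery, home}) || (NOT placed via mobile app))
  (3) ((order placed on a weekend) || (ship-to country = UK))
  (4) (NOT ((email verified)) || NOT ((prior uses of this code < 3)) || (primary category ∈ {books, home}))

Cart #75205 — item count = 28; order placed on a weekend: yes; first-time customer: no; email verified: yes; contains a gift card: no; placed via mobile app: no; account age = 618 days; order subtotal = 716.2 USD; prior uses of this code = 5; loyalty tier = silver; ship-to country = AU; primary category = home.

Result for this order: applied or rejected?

Rejected

Atomic conditions:
  loyalty tier = bronze: silver == bronze is false
  contains a gift card: no → false
  first-time customer: no → false
  order subtotal > 562.59 USD: 716.2 > 562.59 is true
  primary category ∈ {books, grocery, home}: home is in the set → true
  NOT placed via mobile app: no → true
  order placed on a weekend: yes → true
  ship-to country = UK: AU == UK is false
  email verified: yes → true
  prior uses of this code < 3: 5 < 3 is false
  primary category ∈ {books, home}: home is in the set → true
Combine:
[1] false OR false OR false = false
[2] true OR true OR true = true
[3] true OR false = true
[4.1] NOT true = false
[4.2] NOT false = true
[4] false OR true OR true = true
[root] false AND true AND true AND true = false
Overall: false → rejected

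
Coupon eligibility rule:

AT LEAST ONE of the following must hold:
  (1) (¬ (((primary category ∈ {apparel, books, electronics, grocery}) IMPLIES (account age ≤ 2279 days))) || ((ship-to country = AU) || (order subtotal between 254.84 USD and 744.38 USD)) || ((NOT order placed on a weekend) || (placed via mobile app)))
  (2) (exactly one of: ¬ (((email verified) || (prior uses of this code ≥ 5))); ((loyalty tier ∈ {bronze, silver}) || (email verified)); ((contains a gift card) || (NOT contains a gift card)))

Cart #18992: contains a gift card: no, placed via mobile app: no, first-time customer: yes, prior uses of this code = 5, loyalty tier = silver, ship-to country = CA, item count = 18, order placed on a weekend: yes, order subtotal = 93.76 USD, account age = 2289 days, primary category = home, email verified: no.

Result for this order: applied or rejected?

Rejected

Atomic conditions:
  primary category ∈ {apparel, books, electronics, grocery}: home is not in the set → false
  account age ≤ 2279 days: 2289 ≤ 2279 is false
  ship-to country = AU: CA == AU is false
  order subtotal between 254.84 USD and 744.38 USD: 93.76 in [254.84, 744.38] is false
  NOT order placed on a weekend: yes → false
  placed via mobile app: no → false
  email verified: no → false
  prior uses of this code ≥ 5: 5 ≥ 5 is true
  loyalty tier ∈ {bronze, silver}: silver is in the set → true
  contains a gift card: no → false
  NOT contains a gift card: no → true
Combine:
[1.1.1] false → false (antecedent false ⇒ implication holds) = true
[1.1] NOT true = false
[1.2] false OR false = false
[1.3] false OR false = false
[1] false OR false OR false = false
[2.1.1] false OR true = true
[2.1] NOT true = false
[2.2] true OR false = true
[2.3] false OR true = true
[2] exactly-one(false, true, true) = false
[root] false OR false = false
Overall: false → rejected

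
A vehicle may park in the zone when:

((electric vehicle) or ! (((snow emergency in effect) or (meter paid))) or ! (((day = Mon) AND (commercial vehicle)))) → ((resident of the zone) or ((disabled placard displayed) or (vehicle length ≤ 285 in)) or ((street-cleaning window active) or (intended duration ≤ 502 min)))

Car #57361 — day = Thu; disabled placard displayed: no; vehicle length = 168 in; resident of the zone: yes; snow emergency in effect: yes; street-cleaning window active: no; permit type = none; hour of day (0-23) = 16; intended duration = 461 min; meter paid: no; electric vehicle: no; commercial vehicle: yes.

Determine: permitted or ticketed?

Permitted

Atomic conditions:
  electric vehicle: no → false
  snow emergency in effect: yes → true
  meter paid: no → false
  day = Mon: Thu == Mon is false
  commercial vehicle: yes → true
  resident of the zone: yes → true
  disabled placard displayed: no → false
  vehicle length ≤ 285 in: 168 ≤ 285 is true
  street-cleaning window active: no → false
  intended duration ≤ 502 min: 461 ≤ 502 is true
Combine:
[1.2.1] true OR false = true
[1.2] NOT true = false
[1.3.1] false AND true = false
[1.3] NOT false = true
[1] false OR false OR true = true
[2.2] false OR true = true
[2.3] false OR true = true
[2] true OR true OR true = true
[root] true → true = true
Overall: true → permitted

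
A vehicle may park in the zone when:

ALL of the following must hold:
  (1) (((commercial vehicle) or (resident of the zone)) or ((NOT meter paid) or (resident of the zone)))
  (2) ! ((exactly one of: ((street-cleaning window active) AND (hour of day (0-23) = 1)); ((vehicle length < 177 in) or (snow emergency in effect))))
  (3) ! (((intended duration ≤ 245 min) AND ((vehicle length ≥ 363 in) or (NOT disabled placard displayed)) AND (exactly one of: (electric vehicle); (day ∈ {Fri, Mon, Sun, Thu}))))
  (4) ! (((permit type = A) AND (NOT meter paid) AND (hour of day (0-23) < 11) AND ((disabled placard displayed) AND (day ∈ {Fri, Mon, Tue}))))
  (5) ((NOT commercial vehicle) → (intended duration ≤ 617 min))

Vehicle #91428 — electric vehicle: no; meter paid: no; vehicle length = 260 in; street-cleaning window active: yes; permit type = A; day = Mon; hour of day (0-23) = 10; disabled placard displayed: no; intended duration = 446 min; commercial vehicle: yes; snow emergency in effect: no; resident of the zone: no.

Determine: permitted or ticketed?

Atomic conditions:
  commercial vehicle: yes → true
  resident of the zone: no → false
  NOT meter paid: no → true
  street-cleaning window active: yes → true
  hour of day (0-23) = 1: 10 == 1 is false
  vehicle length < 177 in: 260 < 177 is false
  snow emergency in effect: no → false
  intended duration ≤ 245 min: 446 ≤ 245 is false
  vehicle length ≥ 363 in: 260 ≥ 363 is false
  NOT disabled placard displayed: no → true
  electric vehicle: no → false
  day ∈ {Fri, Mon, Sun, Thu}: Mon is in the set → true
  permit type = A: A == A is true
  hour of day (0-23) < 11: 10 < 11 is true
  disabled placard displayed: no → false
  day ∈ {Fri, Mon, Tue}: Mon is in the set → true
  NOT commercial vehicle: yes → false
  intended duration ≤ 617 min: 446 ≤ 617 is true
Combine:
[1.1] true OR false = true
[1.2] true OR false = true
[1] true OR true = true
[2.1.1] true AND false = false
[2.1.2] false OR false = false
[2.1] exactly-one(false, false) = false
[2] NOT false = true
[3.1.2] false OR true = true
[3.1.3] exactly-one(false, true) = true
[3.1] false AND true AND true = false
[3] NOT false = true
[4.1.4] false AND true = false
[4.1] true AND true AND true AND false = false
[4] NOT false = true
[5] false → true (antecedent false ⇒ implication holds) = true
[root] true AND true AND true AND true AND true = true
Overall: true → permitted

Permitted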